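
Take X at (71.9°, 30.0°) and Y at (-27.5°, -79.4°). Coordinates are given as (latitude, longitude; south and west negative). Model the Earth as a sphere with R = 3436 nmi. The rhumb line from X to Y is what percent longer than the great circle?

5.2%

Great circle: σ = 2.1299 rad → d_gc = Rσ = 7318.4 nmi
Rhumb: Δφ = -1.7349, Δλ = -1.9094, Δψ = -2.3366, q = Δφ/Δψ = 0.7425 → d_rh = R√(Δφ²+q²Δλ²) = 7698.1 nmi
Excess = (7698.1 − 7318.4) / 7318.4 = 379.7 / 7318.4 = 5.19% ≈ 5.2%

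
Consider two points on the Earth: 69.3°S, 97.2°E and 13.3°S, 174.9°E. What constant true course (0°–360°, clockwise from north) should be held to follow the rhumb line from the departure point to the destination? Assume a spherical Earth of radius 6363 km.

42.8°

Δψ = ln[tan(π/4+φ₂/2)/tan(π/4+φ₁/2)] = +1.4660
Δλ = +1.3561 rad (taken the short way round)
course = atan2(Δλ, Δψ) = 42.77°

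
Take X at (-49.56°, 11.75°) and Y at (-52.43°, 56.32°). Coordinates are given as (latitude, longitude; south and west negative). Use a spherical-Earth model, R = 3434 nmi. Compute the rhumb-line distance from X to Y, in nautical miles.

1689 nmi

Δψ = ln[tan(π/4+φ₂/2)/tan(π/4+φ₁/2)] = -0.0796;  Δφ = -0.0501 rad,  Δλ = +0.7779 rad
q = Δφ/Δψ = 0.6291
d = R·√(Δφ² + q²Δλ²) = 3434·0.49195 = 1689 nmi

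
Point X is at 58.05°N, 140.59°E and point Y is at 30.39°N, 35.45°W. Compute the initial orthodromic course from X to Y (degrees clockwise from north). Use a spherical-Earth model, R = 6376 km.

356.6°

N = sin Δλ·cos φ₂ = -0.0596;  D = cos φ₁ sin φ₂ − sin φ₁ cos φ₂ cos Δλ = +0.9979
initial course = atan2(N, D) = 356.58°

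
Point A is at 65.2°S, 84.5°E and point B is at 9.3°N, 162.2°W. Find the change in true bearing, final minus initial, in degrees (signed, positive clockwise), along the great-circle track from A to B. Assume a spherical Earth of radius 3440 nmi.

At departure: θ₁ = atan2(sin Δλ cos φ₂, cos φ₁ sin φ₂ − sin φ₁ cos φ₂ cos Δλ) = 107.55°
At arrival: θ₂ = atan2(sin Δλ cos φ₁, −cos φ₂ sin φ₁ + sin φ₂ cos φ₁ cos Δλ) = 23.91°
Δθ = θ₂ − θ₁ = -83.6°

-83.6°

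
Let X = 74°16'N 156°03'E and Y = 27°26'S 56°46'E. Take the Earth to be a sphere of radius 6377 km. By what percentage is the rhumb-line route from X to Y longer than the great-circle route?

Great circle: σ = 2.0741 rad → d_gc = Rσ = 13226.2 km
Rhumb: Δφ = -1.7750, Δλ = -1.7328, Δψ = -2.4775, q = Δφ/Δψ = 0.7164 → d_rh = R√(Δφ²+q²Δλ²) = 13813.1 km
Excess = (13813.1 − 13226.2) / 13226.2 = 586.9 / 13226.2 = 4.44% ≈ 4.4%

4.4%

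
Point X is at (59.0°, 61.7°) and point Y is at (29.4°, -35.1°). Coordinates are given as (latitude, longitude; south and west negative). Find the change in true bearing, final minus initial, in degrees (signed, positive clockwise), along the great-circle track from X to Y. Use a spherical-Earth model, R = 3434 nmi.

-78.2°

Initial bearing θ₁ = atan2(sin Δλ cos φ₂, cos φ₁ sin φ₂ − sin φ₁ cos φ₂ cos Δλ) = 291.53°
Final bearing θ₂ = (initial bearing from the destination back to the start) + 180° = 213.36°
Δθ = θ₂ − θ₁ = -78.2°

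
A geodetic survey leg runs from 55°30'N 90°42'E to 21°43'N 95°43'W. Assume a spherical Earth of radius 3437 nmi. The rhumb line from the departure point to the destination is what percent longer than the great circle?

31.9%

Great circle: σ = 1.7905 rad → d_gc = Rσ = 6154.0 nmi
Rhumb: Δφ = -0.5896, Δλ = +3.0296, Δψ = -0.7811, q = Δφ/Δψ = 0.7549 → d_rh = R√(Δφ²+q²Δλ²) = 8117.3 nmi
Excess = (8117.3 − 6154.0) / 6154.0 = 1963.3 / 6154.0 = 31.90% ≈ 31.9%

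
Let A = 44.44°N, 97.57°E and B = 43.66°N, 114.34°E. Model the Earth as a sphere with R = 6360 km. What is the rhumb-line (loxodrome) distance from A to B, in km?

Δψ = ln[tan(π/4+φ₂/2)/tan(π/4+φ₁/2)] = -0.0189;  Δφ = -0.0136 rad,  Δλ = +0.2927 rad
q = Δφ/Δψ = 0.7187
d = R·√(Δφ² + q²Δλ²) = 6360·0.21080 = 1341 km

1341 km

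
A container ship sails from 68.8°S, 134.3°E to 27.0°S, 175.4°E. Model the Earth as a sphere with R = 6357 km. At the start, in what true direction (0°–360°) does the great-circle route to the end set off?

θ = atan2( sin Δλ·cos φ₂ ,  cos φ₁ sin φ₂ − sin φ₁ cos φ₂ cos Δλ )
  = atan2(+0.5857, +0.4618) = 51.75°

51.7°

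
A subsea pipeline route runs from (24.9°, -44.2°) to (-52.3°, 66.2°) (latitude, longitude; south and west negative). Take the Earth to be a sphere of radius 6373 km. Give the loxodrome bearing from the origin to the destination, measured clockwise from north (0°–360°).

Δψ = ln[tan(π/4+φ₂/2)/tan(π/4+φ₁/2)] = -1.5236
Δλ = +1.9268 rad (taken the short way round)
course = atan2(Δλ, Δψ) = 128.34°

128.3°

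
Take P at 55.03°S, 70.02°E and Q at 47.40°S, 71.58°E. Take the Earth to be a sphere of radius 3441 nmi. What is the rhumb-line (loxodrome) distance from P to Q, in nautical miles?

Δψ = ln[tan(π/4+φ₂/2)/tan(π/4+φ₁/2)] = +0.2132;  Δφ = +0.1332 rad,  Δλ = +0.0272 rad
q = Δφ/Δψ = 0.6245
d = R·√(Δφ² + q²Δλ²) = 3441·0.13425 = 462 nmi

462 nmi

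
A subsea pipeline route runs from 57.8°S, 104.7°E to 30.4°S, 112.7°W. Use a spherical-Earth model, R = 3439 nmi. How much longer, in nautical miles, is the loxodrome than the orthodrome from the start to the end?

Great circle: cos σ = sin φ₁ sin φ₂ + cos φ₁ cos φ₂ cos Δλ,  σ = 1.5077 rad → d_gc = 5184.9 nmi
Rhumb line: Δψ = +0.6852, q = Δφ/Δψ = 0.6979, d_rh = R√(Δφ²+q²Δλ²) = 6195.8 nmi
Excess = 6195.8 − 5184.9 = 1010.9 ≈ 1011 nmi

1011 nmi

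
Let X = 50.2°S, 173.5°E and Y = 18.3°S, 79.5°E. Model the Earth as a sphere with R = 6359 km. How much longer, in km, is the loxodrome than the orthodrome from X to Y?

404 km

Great circle: cos σ = sin φ₁ sin φ₂ + cos φ₁ cos φ₂ cos Δλ,  σ = 1.3706 rad → d_gc = 8715.78 km
Rhumb line: Δψ = +0.6912, q = Δφ/Δψ = 0.8055, d_rh = R√(Δφ²+q²Δλ²) = 9119.31 km
Excess = 9119.31 − 8715.78 = 403.53 ≈ 404 km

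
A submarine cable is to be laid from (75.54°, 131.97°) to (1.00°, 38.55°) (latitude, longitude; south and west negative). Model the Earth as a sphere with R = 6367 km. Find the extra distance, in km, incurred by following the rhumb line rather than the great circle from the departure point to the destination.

601 km

Great circle: cos σ = sin φ₁ sin φ₂ + cos φ₁ cos φ₂ cos Δλ,  σ = 1.5688 rad → d_gc = 9988.5 km
Rhumb line: Δψ = -2.0472, q = Δφ/Δψ = 0.6355, d_rh = R√(Δφ²+q²Δλ²) = 10589.4 km
Excess = 10589.4 − 9988.5 = 600.9 ≈ 601 km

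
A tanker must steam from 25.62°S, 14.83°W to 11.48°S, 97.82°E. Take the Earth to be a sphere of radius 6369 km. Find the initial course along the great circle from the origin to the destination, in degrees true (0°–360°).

110.7°

θ = atan2( sin Δλ·cos φ₂ ,  cos φ₁ sin φ₂ − sin φ₁ cos φ₂ cos Δλ )
  = atan2(+0.9044, -0.3426) = 110.75°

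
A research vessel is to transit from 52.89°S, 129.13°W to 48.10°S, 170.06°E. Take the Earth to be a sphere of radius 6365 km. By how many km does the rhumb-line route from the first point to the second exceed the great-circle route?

Great circle: cos σ = sin φ₁ sin φ₂ + cos φ₁ cos φ₂ cos Δλ,  σ = 0.6598 rad → d_gc = 4199.9 km
Rhumb line: Δψ = +0.1316, q = Δφ/Δψ = 0.6354, d_rh = R√(Δφ²+q²Δλ²) = 4325.3 km
Excess = 4325.3 − 4199.9 = 125.4 ≈ 125 km

125 km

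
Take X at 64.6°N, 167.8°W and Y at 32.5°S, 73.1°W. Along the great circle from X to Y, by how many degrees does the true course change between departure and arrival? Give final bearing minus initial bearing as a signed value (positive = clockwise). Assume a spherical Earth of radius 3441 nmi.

+48.8°

At departure: θ₁ = atan2(sin Δλ cos φ₂, cos φ₁ sin φ₂ − sin φ₁ cos φ₂ cos Δλ) = 101.31°
At arrival: θ₂ = atan2(sin Δλ cos φ₁, −cos φ₂ sin φ₁ + sin φ₂ cos φ₁ cos Δλ) = 150.08°
Δθ = θ₂ − θ₁ = +48.8°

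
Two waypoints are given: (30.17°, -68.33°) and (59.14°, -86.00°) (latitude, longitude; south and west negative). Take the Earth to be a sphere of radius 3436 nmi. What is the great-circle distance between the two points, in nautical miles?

1880 nmi

cos σ = sin φ₁ sin φ₂ + cos φ₁ cos φ₂ cos Δλ
      = sin(30.17°)sin(59.14°) + cos(30.17°)cos(59.14°)cos(-17.67°) = 0.8540
σ = 31.356° → d = Rσ = 3436·0.54726 = 1880 nmi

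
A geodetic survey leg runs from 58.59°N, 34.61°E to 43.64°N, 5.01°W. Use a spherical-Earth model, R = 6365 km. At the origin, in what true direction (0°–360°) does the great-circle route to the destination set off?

N = sin Δλ·cos φ₂ = -0.4615;  D = cos φ₁ sin φ₂ − sin φ₁ cos φ₂ cos Δλ = -0.1161
initial course = atan2(N, D) = 255.88°

255.9°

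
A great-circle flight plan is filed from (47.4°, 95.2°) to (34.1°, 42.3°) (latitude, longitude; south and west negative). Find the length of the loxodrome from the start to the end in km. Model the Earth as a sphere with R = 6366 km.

Δψ = ln[tan(π/4+φ₂/2)/tan(π/4+φ₁/2)] = -0.3081;  Δφ = -0.2321 rad,  Δλ = -0.9233 rad
q = Δφ/Δψ = 0.7533
d = R·√(Δφ² + q²Δλ²) = 6366·0.73324 = 4668 km

4668 km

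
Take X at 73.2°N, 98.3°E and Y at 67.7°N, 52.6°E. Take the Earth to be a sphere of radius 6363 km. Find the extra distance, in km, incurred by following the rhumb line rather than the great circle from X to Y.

42 km

Great circle: cos σ = sin φ₁ sin φ₂ + cos φ₁ cos φ₂ cos Δλ,  σ = 0.2754 rad → d_gc = 1752.3 km
Rhumb line: Δψ = -0.2887, q = Δφ/Δψ = 0.3325, d_rh = R√(Δφ²+q²Δλ²) = 1794.4 km
Excess = 1794.4 − 1752.3 = 42.1 ≈ 42 km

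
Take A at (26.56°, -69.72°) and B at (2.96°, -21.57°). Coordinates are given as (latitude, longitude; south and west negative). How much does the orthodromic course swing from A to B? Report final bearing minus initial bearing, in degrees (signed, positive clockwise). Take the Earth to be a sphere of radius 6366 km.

At departure: θ₁ = atan2(sin Δλ cos φ₂, cos φ₁ sin φ₂ − sin φ₁ cos φ₂ cos Δλ) = 108.70°
At arrival: θ₂ = atan2(sin Δλ cos φ₁, −cos φ₂ sin φ₁ + sin φ₂ cos φ₁ cos Δλ) = 121.96°
Δθ = θ₂ − θ₁ = +13.3°

+13.3°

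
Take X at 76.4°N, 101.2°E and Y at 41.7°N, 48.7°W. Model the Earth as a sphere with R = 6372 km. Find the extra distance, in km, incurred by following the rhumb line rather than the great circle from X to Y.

1832 km

Great circle: cos σ = sin φ₁ sin φ₂ + cos φ₁ cos φ₂ cos Δλ,  σ = 1.0533 rad → d_gc = 6711.8 km
Rhumb line: Δψ = -1.3245, q = Δφ/Δψ = 0.4573, d_rh = R√(Δφ²+q²Δλ²) = 8544.1 km
Excess = 8544.1 − 6711.8 = 1832.3 ≈ 1832 km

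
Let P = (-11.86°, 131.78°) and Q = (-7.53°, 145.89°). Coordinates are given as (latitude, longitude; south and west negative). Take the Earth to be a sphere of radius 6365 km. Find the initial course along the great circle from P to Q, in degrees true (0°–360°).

74.0°

N = sin Δλ·cos φ₂ = +0.2417;  D = cos φ₁ sin φ₂ − sin φ₁ cos φ₂ cos Δλ = +0.0694
initial course = atan2(N, D) = 73.99°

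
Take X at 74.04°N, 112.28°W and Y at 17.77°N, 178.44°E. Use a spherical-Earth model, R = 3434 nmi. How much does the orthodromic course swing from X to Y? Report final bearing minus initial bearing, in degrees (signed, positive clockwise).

-58.7°

At departure: θ₁ = atan2(sin Δλ cos φ₂, cos φ₁ sin φ₂ − sin φ₁ cos φ₂ cos Δλ) = 254.92°
At arrival: θ₂ = atan2(sin Δλ cos φ₁, −cos φ₂ sin φ₁ + sin φ₂ cos φ₁ cos Δλ) = 196.19°
Δθ = θ₂ − θ₁ = -58.7°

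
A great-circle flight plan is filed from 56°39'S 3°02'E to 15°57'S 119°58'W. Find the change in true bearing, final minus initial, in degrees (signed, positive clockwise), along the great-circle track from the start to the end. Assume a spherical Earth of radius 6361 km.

+98.6°

Initial bearing θ₁ = atan2(sin Δλ cos φ₂, cos φ₁ sin φ₂ − sin φ₁ cos φ₂ cos Δλ) = 233.88°
Final bearing θ₂ = (initial bearing from the destination back to the start) + 180° = 332.49°
Δθ = θ₂ − θ₁ = +98.6°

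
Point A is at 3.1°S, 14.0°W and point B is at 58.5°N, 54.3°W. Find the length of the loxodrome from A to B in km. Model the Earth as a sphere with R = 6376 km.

7768 km

Rhumb course C = atan2(Δλ, Δψ) with Δψ = ln[tan(π/4+φ₂/2)/tan(π/4+φ₁/2)] = +1.3199, Δλ = -0.7034 → C = 331.95°
d = R·|Δφ| / |cos C| = 6376·1.07512 / 0.88251 = 7768 km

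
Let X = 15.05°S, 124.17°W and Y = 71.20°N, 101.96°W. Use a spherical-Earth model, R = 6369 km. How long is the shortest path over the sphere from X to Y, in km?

cos σ = sin φ₁ sin φ₂ + cos φ₁ cos φ₂ cos Δλ
      = sin(-15.05°)sin(71.20°) + cos(-15.05°)cos(71.20°)cos(22.21°) = 0.0423
σ = 87.575° → d = Rσ = 6369·1.52847 = 9735 km

9735 km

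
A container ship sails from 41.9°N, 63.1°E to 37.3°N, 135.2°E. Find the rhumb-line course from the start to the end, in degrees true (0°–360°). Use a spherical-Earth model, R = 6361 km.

Δψ = ln[tan(π/4+φ₂/2)/tan(π/4+φ₁/2)] = -0.1043
Δλ = +1.2584 rad (taken the short way round)
course = atan2(Δλ, Δψ) = 94.74°

94.7°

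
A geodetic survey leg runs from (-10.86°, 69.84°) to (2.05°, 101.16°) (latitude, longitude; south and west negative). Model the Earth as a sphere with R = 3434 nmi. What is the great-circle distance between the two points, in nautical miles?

cos σ = sin φ₁ sin φ₂ + cos φ₁ cos φ₂ cos Δλ
      = sin(-10.86°)sin(2.05°) + cos(-10.86°)cos(2.05°)cos(31.32°) = 0.8317
σ = 33.726° → d = Rσ = 3434·0.58863 = 2021 nmi

2021 nmi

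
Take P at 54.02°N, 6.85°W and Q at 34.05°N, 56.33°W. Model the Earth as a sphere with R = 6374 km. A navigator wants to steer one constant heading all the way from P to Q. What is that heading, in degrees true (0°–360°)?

240.3°

Δψ = ln[tan(π/4+φ₂/2)/tan(π/4+φ₁/2)] = -0.4921
Δλ = -0.8636 rad (taken the short way round)
course = atan2(Δλ, Δψ) = 240.33°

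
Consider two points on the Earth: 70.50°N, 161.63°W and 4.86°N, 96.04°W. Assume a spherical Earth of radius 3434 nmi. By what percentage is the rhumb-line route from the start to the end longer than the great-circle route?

2.6%

Great circle: σ = 1.3517 rad → d_gc = Rσ = 4641.8 nmi
Rhumb: Δφ = -1.1456, Δλ = +1.1448, Δψ = -1.6763, q = Δφ/Δψ = 0.6834 → d_rh = R√(Δφ²+q²Δλ²) = 4763.9 nmi
Excess = (4763.9 − 4641.8) / 4641.8 = 122.1 / 4641.8 = 2.63% ≈ 2.6%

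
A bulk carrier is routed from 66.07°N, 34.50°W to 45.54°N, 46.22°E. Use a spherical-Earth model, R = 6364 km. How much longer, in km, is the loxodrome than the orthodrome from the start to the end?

Great circle: cos σ = sin φ₁ sin φ₂ + cos φ₁ cos φ₂ cos Δλ,  σ = 0.7979 rad → d_gc = 5077.9 km
Rhumb line: Δψ = -0.6568, q = Δφ/Δψ = 0.5456, d_rh = R√(Δφ²+q²Δλ²) = 5396.8 km
Excess = 5396.8 − 5077.9 = 318.9 ≈ 319 km

319 km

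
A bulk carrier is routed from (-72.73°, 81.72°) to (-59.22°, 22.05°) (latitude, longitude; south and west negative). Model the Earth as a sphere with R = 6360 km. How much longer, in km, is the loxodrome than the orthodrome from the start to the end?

Great circle: cos σ = sin φ₁ sin φ₂ + cos φ₁ cos φ₂ cos Δλ,  σ = 0.4576 rad → d_gc = 2910.2 km
Rhumb line: Δψ = +0.5947, q = Δφ/Δψ = 0.3965, d_rh = R√(Δφ²+q²Δλ²) = 3024.0 km
Excess = 3024.0 − 2910.2 = 113.8 ≈ 114 km

114 km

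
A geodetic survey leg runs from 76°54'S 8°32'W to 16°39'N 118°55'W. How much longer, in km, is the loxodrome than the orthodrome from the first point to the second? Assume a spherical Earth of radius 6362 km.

Great circle: cos σ = sin φ₁ sin φ₂ + cos φ₁ cos φ₂ cos Δλ,  σ = 1.9334 rad → d_gc = 12300.23 km
Rhumb line: Δψ = +2.4592, q = Δφ/Δψ = 0.6639, d_rh = R√(Δφ²+q²Δλ²) = 13195.68 km
Excess = 13195.68 − 12300.23 = 895.45 ≈ 895 km

895 km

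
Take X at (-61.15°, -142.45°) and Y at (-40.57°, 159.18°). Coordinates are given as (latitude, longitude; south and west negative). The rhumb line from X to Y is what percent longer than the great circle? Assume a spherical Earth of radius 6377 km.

2.8%

Great circle: σ = 0.7046 rad → d_gc = Rσ = 4493.2 km
Rhumb: Δφ = +0.3592, Δλ = -1.0187, Δψ = +0.5819, q = Δφ/Δψ = 0.6173 → d_rh = R√(Δφ²+q²Δλ²) = 4618.4 km
Excess = (4618.4 − 4493.2) / 4493.2 = 125.2 / 4493.2 = 2.79% ≈ 2.8%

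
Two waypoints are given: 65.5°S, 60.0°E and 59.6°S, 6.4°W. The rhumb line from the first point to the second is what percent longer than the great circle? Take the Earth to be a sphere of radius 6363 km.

4.7%

Great circle: σ = 0.5179 rad → d_gc = Rσ = 3295.3 km
Rhumb: Δφ = +0.1030, Δλ = -1.1589, Δψ = +0.2242, q = Δφ/Δψ = 0.4593 → d_rh = R√(Δφ²+q²Δλ²) = 3449.4 km
Excess = (3449.4 − 3295.3) / 3295.3 = 154.1 / 3295.3 = 4.68% ≈ 4.7%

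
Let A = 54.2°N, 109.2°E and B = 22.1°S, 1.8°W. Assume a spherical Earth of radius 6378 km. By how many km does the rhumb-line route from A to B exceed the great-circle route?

374 km

Great circle: cos σ = sin φ₁ sin φ₂ + cos φ₁ cos φ₂ cos Δλ,  σ = 2.0937 rad → d_gc = 13353.4 km
Rhumb line: Δψ = -1.5258, q = Δφ/Δψ = 0.8728, d_rh = R√(Δφ²+q²Δλ²) = 13727.4 km
Excess = 13727.4 − 13353.4 = 374.0 ≈ 374 km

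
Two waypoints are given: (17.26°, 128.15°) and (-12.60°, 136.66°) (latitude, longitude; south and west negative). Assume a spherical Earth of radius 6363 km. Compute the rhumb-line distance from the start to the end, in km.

Δψ = ln[tan(π/4+φ₂/2)/tan(π/4+φ₁/2)] = -0.5276;  Δφ = -0.5212 rad,  Δλ = +0.1485 rad
q = Δφ/Δψ = 0.9878
d = R·√(Δφ² + q²Δλ²) = 6363·0.54141 = 3445 km

3445 km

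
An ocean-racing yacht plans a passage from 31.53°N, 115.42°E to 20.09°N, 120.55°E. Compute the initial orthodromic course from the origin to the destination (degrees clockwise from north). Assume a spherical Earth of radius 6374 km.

N = sin Δλ·cos φ₂ = +0.0840;  D = cos φ₁ sin φ₂ − sin φ₁ cos φ₂ cos Δλ = -0.1964
initial course = atan2(N, D) = 156.85°

156.8°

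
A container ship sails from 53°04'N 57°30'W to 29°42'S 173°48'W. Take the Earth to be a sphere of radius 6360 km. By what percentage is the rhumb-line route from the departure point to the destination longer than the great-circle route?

2.2%

Great circle: σ = 2.2489 rad → d_gc = Rσ = 14302.8 km
Rhumb: Δφ = -1.4446, Δλ = -2.0298, Δψ = -1.6400, q = Δφ/Δψ = 0.8808 → d_rh = R√(Δφ²+q²Δλ²) = 14618.6 km
Excess = (14618.6 − 14302.8) / 14302.8 = 315.8 / 14302.8 = 2.21% ≈ 2.2%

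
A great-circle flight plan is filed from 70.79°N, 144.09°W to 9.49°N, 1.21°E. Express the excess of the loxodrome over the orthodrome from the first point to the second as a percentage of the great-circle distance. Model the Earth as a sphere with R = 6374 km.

18.7%

Great circle: σ = 1.6821 rad → d_gc = Rσ = 10722.0 km
Rhumb: Δφ = -1.0699, Δλ = +2.5360, Δψ = -1.6101, q = Δφ/Δψ = 0.6645 → d_rh = R√(Δφ²+q²Δλ²) = 12722.8 km
Excess = (12722.8 − 10722.0) / 10722.0 = 2000.8 / 10722.0 = 18.66% ≈ 18.7%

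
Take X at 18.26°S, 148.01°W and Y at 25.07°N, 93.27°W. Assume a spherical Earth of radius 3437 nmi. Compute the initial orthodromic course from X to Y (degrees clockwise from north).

52.6°

θ = atan2( sin Δλ·cos φ₂ ,  cos φ₁ sin φ₂ − sin φ₁ cos φ₂ cos Δλ )
  = atan2(+0.7396, +0.5662) = 52.56°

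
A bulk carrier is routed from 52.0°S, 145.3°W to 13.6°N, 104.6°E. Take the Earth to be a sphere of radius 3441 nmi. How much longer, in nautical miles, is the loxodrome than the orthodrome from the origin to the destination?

222 nmi

Great circle: cos σ = sin φ₁ sin φ₂ + cos φ₁ cos φ₂ cos Δλ,  σ = 1.9724 rad → d_gc = 6787.2 nmi
Rhumb line: Δψ = +1.3058, q = Δφ/Δψ = 0.8768, d_rh = R√(Δφ²+q²Δλ²) = 7009.6 nmi
Excess = 7009.6 − 6787.2 = 222.4 ≈ 222 nmi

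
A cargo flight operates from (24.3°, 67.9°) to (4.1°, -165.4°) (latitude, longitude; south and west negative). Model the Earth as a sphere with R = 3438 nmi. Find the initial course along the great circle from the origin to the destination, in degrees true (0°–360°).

θ = atan2( sin Δλ·cos φ₂ ,  cos φ₁ sin φ₂ − sin φ₁ cos φ₂ cos Δλ )
  = atan2(+0.7997, +0.3105) = 68.78°

68.8°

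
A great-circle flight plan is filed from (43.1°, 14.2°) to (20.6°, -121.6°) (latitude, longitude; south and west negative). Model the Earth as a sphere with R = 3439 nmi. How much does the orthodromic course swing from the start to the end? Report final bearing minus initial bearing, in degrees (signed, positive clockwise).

-105.9°

Initial bearing θ₁ = atan2(sin Δλ cos φ₂, cos φ₁ sin φ₂ − sin φ₁ cos φ₂ cos Δλ) = 317.63°
Final bearing θ₂ = (initial bearing from the destination back to the start) + 180° = 211.71°
Δθ = θ₂ − θ₁ = -105.9°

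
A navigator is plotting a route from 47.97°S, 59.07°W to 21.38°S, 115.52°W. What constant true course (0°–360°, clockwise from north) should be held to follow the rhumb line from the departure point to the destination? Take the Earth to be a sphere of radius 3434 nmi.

300.2°

Meridional parts: M(φ₁)=-0.9567, M(φ₂)=-0.3821 → ΔM = +0.5746;  Δλ = -0.9852 rad
tan C = Δλ / ΔM = -1.7148 → C = 300.25°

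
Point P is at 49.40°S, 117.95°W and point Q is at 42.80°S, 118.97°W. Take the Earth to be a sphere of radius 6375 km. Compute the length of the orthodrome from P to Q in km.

Haversine: a = sin²(Δφ/2)+cos φ₁ cos φ₂ sin²(Δλ/2) = 0.00335;  σ = 2·atan2(√a,√(1−a))
σ = 6.638° → d = Rσ = 6375·0.11585 = 739 km

739 km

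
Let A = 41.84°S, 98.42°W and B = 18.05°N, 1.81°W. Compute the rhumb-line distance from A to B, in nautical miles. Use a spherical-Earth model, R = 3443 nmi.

6481 nmi

Δψ = ln[tan(π/4+φ₂/2)/tan(π/4+φ₁/2)] = +1.1258;  Δφ = +1.0453 rad,  Δλ = +1.6862 rad
q = Δφ/Δψ = 0.9285
d = R·√(Δφ² + q²Δλ²) = 3443·1.88245 = 6481 nmi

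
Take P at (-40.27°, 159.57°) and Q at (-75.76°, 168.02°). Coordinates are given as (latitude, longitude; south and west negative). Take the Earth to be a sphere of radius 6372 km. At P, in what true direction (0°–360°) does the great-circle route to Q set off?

176.4°

N = sin Δλ·cos φ₂ = +0.0361;  D = cos φ₁ sin φ₂ − sin φ₁ cos φ₂ cos Δλ = -0.5823
initial course = atan2(N, D) = 176.45°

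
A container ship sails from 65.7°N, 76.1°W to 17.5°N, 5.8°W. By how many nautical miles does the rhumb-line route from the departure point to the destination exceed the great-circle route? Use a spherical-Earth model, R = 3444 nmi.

Great circle: cos σ = sin φ₁ sin φ₂ + cos φ₁ cos φ₂ cos Δλ,  σ = 1.1523 rad → d_gc = 3968.6 nmi
Rhumb line: Δψ = -1.2255, q = Δφ/Δψ = 0.6865, d_rh = R√(Δφ²+q²Δλ²) = 4099.9 nmi
Excess = 4099.9 − 3968.6 = 131.3 ≈ 131 nmi

131 nmi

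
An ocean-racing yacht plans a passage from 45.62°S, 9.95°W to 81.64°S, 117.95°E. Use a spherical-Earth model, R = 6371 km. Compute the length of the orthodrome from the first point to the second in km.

Haversine: a = sin²(Δφ/2)+cos φ₁ cos φ₂ sin²(Δλ/2) = 0.17767;  σ = 2·atan2(√a,√(1−a))
σ = 49.860° → d = Rσ = 6371·0.87022 = 5544 km

5544 km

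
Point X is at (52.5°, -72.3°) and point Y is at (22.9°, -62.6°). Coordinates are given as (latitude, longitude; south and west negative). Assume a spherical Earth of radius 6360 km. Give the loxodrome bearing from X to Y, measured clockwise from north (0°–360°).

165.8°

Δψ = ln[tan(π/4+φ₂/2)/tan(π/4+φ₁/2)] = -0.6696
Δλ = +0.1693 rad (taken the short way round)
course = atan2(Δλ, Δψ) = 165.81°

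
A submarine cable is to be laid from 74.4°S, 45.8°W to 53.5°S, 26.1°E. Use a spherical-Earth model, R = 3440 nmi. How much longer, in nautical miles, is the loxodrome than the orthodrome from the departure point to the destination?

Great circle: cos σ = sin φ₁ sin φ₂ + cos φ₁ cos φ₂ cos Δλ,  σ = 0.6025 rad → d_gc = 2072.5 nmi
Rhumb line: Δψ = +0.8785, q = Δφ/Δψ = 0.4152, d_rh = R√(Δφ²+q²Δλ²) = 2188.1 nmi
Excess = 2188.1 − 2072.5 = 115.6 ≈ 116 nmi

116 nmi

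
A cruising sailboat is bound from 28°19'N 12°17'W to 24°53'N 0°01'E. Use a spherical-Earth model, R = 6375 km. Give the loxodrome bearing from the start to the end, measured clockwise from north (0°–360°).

107.3°

Δψ = ln[tan(π/4+φ₂/2)/tan(π/4+φ₁/2)] = -0.0670
Δλ = +0.2147 rad (taken the short way round)
course = atan2(Δλ, Δψ) = 107.34°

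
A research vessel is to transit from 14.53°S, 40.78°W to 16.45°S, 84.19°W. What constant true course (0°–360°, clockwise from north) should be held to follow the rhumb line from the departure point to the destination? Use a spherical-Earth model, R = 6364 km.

267.4°

Meridional parts: M(φ₁)=-0.2564, M(φ₂)=-0.2911 → ΔM = -0.0348;  Δλ = -0.7576 rad
tan C = Δλ / ΔM = +21.7870 → C = 267.37°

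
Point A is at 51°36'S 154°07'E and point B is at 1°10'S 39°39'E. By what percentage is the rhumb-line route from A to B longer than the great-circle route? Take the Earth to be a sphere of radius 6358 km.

5.5%

Great circle: σ = 1.8144 rad → d_gc = Rσ = 11536.3 km
Rhumb: Δφ = +0.8802, Δλ = -1.9978, Δψ = +1.0345, q = Δφ/Δψ = 0.8509 → d_rh = R√(Δφ²+q²Δλ²) = 12170.8 km
Excess = (12170.8 − 11536.3) / 11536.3 = 634.5 / 11536.3 = 5.50% ≈ 5.5%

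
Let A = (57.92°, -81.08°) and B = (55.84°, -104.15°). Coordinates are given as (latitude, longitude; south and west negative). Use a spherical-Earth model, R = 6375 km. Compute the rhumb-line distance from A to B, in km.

1421 km

Δψ = ln[tan(π/4+φ₂/2)/tan(π/4+φ₁/2)] = -0.0665;  Δφ = -0.0363 rad,  Δλ = -0.4026 rad
q = Δφ/Δψ = 0.5462
d = R·√(Δφ² + q²Δλ²) = 6375·0.22291 = 1421 km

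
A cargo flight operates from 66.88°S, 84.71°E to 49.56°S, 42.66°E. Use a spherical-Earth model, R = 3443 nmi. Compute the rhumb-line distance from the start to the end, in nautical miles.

1664 nmi

Δψ = ln[tan(π/4+φ₂/2)/tan(π/4+φ₁/2)] = +0.5882;  Δφ = +0.3023 rad,  Δλ = -0.7339 rad
q = Δφ/Δψ = 0.5139
d = R·√(Δφ² + q²Δλ²) = 3443·0.48337 = 1664 nmi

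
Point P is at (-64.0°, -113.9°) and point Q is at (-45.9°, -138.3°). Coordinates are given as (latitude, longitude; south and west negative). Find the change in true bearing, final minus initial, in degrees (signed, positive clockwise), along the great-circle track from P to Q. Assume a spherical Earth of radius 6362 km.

+20.3°

At departure: θ₁ = atan2(sin Δλ cos φ₂, cos φ₁ sin φ₂ − sin φ₁ cos φ₂ cos Δλ) = 311.55°
At arrival: θ₂ = atan2(sin Δλ cos φ₁, −cos φ₂ sin φ₁ + sin φ₂ cos φ₁ cos Δλ) = 331.87°
Δθ = θ₂ − θ₁ = +20.3°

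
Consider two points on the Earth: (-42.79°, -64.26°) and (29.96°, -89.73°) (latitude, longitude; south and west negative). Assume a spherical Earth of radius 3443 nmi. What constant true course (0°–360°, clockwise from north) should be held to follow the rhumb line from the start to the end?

342.1°

Meridional parts: M(φ₁)=-0.8278, M(φ₂)=+0.5485 → ΔM = +1.3763;  Δλ = -0.4445 rad
tan C = Δλ / ΔM = -0.3230 → C = 342.10°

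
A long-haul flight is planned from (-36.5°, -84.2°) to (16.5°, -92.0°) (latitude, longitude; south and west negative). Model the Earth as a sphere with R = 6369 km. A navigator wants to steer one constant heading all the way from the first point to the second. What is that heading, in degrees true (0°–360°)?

Meridional parts: M(φ₁)=-0.6851, M(φ₂)=+0.2920 → ΔM = +0.9771;  Δλ = -0.1361 rad
tan C = Δλ / ΔM = -0.1393 → C = 352.07°

352.1°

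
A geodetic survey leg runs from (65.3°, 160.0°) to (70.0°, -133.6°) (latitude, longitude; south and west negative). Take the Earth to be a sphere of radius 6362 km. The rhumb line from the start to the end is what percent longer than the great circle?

5.0%

Great circle: σ = 0.4252 rad → d_gc = Rσ = 2705.4 km
Rhumb: Δφ = +0.0820, Δλ = +1.1589, Δψ = +0.2165, q = Δφ/Δψ = 0.3789 → d_rh = R√(Δφ²+q²Δλ²) = 2841.9 km
Excess = (2841.9 − 2705.4) / 2705.4 = 136.5 / 2705.4 = 5.045% ≈ 5.0%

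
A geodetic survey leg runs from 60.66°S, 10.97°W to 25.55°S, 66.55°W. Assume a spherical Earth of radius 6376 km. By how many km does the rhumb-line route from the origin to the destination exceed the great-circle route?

Great circle: cos σ = sin φ₁ sin φ₂ + cos φ₁ cos φ₂ cos Δλ,  σ = 0.8946 rad → d_gc = 5703.7 km
Rhumb line: Δψ = +0.8787, q = Δφ/Δψ = 0.6973, d_rh = R√(Δφ²+q²Δλ²) = 5819.7 km
Excess = 5819.7 − 5703.7 = 116.0 ≈ 116 km

116 km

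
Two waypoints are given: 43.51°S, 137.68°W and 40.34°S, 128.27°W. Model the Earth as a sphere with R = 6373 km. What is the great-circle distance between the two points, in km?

cos σ = sin φ₁ sin φ₂ + cos φ₁ cos φ₂ cos Δλ
      = sin(-43.51°)sin(-40.34°) + cos(-43.51°)cos(-40.34°)cos(9.41°) = 0.9910
σ = 7.679° → d = Rσ = 6373·0.13403 = 854 km

854 km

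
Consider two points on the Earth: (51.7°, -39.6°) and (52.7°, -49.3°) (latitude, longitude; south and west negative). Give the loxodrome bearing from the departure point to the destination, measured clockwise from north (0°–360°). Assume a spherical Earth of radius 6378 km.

279.5°

Δψ = ln[tan(π/4+φ₂/2)/tan(π/4+φ₁/2)] = +0.0285
Δλ = -0.1693 rad (taken the short way round)
course = atan2(Δλ, Δψ) = 279.55°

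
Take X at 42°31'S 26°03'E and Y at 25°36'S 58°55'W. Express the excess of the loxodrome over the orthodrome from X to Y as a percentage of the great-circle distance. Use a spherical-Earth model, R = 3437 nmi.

Great circle: σ = 1.2129 rad → d_gc = Rσ = 4168.7 nmi
Rhumb: Δφ = +0.2953, Δλ = -1.4829, Δψ = +0.3589, q = Δφ/Δψ = 0.8227 → d_rh = R√(Δφ²+q²Δλ²) = 4314.1 nmi
Excess = (4314.1 − 4168.7) / 4168.7 = 145.4 / 4168.7 = 3.49% ≈ 3.5%

3.5%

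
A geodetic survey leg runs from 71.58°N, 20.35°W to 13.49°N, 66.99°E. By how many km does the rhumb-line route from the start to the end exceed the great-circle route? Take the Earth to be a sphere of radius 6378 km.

479 km

Great circle: cos σ = sin φ₁ sin φ₂ + cos φ₁ cos φ₂ cos Δλ,  σ = 1.3330 rad → d_gc = 8501.7 km
Rhumb line: Δψ = -1.5816, q = Δφ/Δψ = 0.6410, d_rh = R√(Δφ²+q²Δλ²) = 8980.9 km
Excess = 8980.9 − 8501.7 = 479.2 ≈ 479 km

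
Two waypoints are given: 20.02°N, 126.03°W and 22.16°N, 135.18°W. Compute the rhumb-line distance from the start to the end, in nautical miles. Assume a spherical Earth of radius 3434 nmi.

Rhumb course C = atan2(Δλ, Δψ) with Δψ = ln[tan(π/4+φ₂/2)/tan(π/4+φ₁/2)] = +0.0400, Δλ = -0.1597 → C = 284.07°
d = R·|Δφ| / |cos C| = 3434·0.03735 / 0.24317 = 527 nmi

527 nmi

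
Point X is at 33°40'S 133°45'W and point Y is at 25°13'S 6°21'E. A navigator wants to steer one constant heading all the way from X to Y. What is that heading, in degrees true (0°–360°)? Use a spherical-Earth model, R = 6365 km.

86.0°

Δψ = ln[tan(π/4+φ₂/2)/tan(π/4+φ₁/2)] = +0.1696
Δλ = +2.4452 rad (taken the short way round)
course = atan2(Δλ, Δψ) = 86.03°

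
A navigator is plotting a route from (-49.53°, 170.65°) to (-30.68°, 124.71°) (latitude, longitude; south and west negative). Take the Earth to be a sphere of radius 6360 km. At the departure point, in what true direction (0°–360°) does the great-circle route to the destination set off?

281.3°

θ = atan2( sin Δλ·cos φ₂ ,  cos φ₁ sin φ₂ − sin φ₁ cos φ₂ cos Δλ )
  = atan2(-0.6180, +0.1238) = 281.33°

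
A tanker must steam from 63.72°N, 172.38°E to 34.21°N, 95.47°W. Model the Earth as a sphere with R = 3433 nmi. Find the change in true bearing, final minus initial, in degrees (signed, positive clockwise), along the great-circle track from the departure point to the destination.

Initial bearing θ₁ = atan2(sin Δλ cos φ₂, cos φ₁ sin φ₂ − sin φ₁ cos φ₂ cos Δλ) = 71.49°
Final bearing θ₂ = (initial bearing from the destination back to the start) + 180° = 149.49°
Δθ = θ₂ − θ₁ = +78.0°

+78.0°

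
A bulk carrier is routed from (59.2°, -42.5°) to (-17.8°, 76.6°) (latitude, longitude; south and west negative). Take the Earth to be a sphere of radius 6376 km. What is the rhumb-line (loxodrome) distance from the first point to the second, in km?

Δψ = ln[tan(π/4+φ₂/2)/tan(π/4+φ₁/2)] = -1.6052;  Δφ = -1.3439 rad,  Δλ = +2.0787 rad
q = Δφ/Δψ = 0.8372
d = R·√(Δφ² + q²Δλ²) = 6376·2.19885 = 14020 km

14020 km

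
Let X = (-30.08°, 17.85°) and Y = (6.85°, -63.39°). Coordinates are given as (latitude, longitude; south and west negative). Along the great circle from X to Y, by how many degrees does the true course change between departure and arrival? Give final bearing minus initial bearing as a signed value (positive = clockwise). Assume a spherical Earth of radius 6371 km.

At departure: θ₁ = atan2(sin Δλ cos φ₂, cos φ₁ sin φ₂ − sin φ₁ cos φ₂ cos Δλ) = 280.34°
At arrival: θ₂ = atan2(sin Δλ cos φ₁, −cos φ₂ sin φ₁ + sin φ₂ cos φ₁ cos Δλ) = 300.97°
Δθ = θ₂ − θ₁ = +20.6°

+20.6°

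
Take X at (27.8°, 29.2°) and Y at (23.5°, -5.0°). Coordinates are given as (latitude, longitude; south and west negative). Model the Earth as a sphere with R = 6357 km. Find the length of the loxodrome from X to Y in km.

3453 km

Δψ = ln[tan(π/4+φ₂/2)/tan(π/4+φ₁/2)] = -0.0833;  Δφ = -0.0750 rad,  Δλ = -0.5969 rad
q = Δφ/Δψ = 0.9011
d = R·√(Δφ² + q²Δλ²) = 6357·0.54311 = 3453 km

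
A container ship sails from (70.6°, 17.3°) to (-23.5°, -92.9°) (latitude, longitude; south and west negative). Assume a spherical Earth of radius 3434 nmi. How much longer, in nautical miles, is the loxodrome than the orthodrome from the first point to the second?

Great circle: cos σ = sin φ₁ sin φ₂ + cos φ₁ cos φ₂ cos Δλ,  σ = 2.0729 rad → d_gc = 7118.4 nmi
Rhumb line: Δψ = -2.1886, q = Δφ/Δψ = 0.7504, d_rh = R√(Δφ²+q²Δλ²) = 7508.1 nmi
Excess = 7508.1 − 7118.4 = 389.7 ≈ 390 nmi

390 nmi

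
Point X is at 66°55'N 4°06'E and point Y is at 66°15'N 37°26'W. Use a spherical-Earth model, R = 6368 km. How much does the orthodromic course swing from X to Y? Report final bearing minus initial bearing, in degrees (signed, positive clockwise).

Initial bearing θ₁ = atan2(sin Δλ cos φ₂, cos φ₁ sin φ₂ − sin φ₁ cos φ₂ cos Δλ) = 286.98°
Final bearing θ₂ = (initial bearing from the destination back to the start) + 180° = 248.60°
Δθ = θ₂ − θ₁ = -38.4°

-38.4°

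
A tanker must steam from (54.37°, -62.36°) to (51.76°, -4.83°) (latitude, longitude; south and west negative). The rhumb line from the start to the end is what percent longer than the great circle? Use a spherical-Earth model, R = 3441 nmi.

Great circle: σ = 0.5882 rad → d_gc = Rσ = 2023.8 nmi
Rhumb: Δφ = -0.0456, Δλ = +1.0041, Δψ = -0.0758, q = Δφ/Δψ = 0.6007 → d_rh = R√(Δφ²+q²Δλ²) = 2081.3 nmi
Excess = (2081.3 − 2023.8) / 2023.8 = 57.5 / 2023.8 = 2.84% ≈ 2.8%

2.8%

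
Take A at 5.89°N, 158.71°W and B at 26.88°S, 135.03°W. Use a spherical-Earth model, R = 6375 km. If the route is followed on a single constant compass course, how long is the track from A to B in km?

4451 km

Δψ = ln[tan(π/4+φ₂/2)/tan(π/4+φ₁/2)] = -0.5903;  Δφ = -0.5719 rad,  Δλ = +0.4133 rad
q = Δφ/Δψ = 0.9688
d = R·√(Δφ² + q²Δλ²) = 6375·0.69818 = 4451 km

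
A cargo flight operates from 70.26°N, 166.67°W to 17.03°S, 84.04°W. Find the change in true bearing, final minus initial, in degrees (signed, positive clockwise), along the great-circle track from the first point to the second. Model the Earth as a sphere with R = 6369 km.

Initial bearing θ₁ = atan2(sin Δλ cos φ₂, cos φ₁ sin φ₂ − sin φ₁ cos φ₂ cos Δλ) = 102.74°
Final bearing θ₂ = (initial bearing from the destination back to the start) + 180° = 159.85°
Δθ = θ₂ − θ₁ = +57.1°

+57.1°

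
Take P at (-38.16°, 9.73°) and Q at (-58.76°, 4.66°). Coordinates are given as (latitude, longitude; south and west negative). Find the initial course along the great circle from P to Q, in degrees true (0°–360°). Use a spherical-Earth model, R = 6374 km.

187.4°

θ = atan2( sin Δλ·cos φ₂ ,  cos φ₁ sin φ₂ − sin φ₁ cos φ₂ cos Δλ )
  = atan2(-0.0458, -0.3531) = 187.40°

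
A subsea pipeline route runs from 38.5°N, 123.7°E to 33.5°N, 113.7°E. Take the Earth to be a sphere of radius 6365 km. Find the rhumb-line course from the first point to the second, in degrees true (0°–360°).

238.3°

Δψ = ln[tan(π/4+φ₂/2)/tan(π/4+φ₁/2)] = -0.1079
Δλ = -0.1745 rad (taken the short way round)
course = atan2(Δλ, Δψ) = 238.27°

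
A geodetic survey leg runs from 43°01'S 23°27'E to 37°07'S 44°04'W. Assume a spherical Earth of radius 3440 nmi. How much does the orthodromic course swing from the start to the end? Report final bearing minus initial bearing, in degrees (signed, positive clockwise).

Initial bearing θ₁ = atan2(sin Δλ cos φ₂, cos φ₁ sin φ₂ − sin φ₁ cos φ₂ cos Δλ) = 252.44°
Final bearing θ₂ = (initial bearing from the destination back to the start) + 180° = 299.05°
Δθ = θ₂ − θ₁ = +46.6°

+46.6°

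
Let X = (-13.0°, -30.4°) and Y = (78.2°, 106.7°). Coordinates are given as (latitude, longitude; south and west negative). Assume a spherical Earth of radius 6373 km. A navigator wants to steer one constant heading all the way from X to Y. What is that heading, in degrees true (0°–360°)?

43.8°

Δψ = ln[tan(π/4+φ₂/2)/tan(π/4+φ₁/2)] = +2.4986
Δλ = +2.3928 rad (taken the short way round)
course = atan2(Δλ, Δψ) = 43.76°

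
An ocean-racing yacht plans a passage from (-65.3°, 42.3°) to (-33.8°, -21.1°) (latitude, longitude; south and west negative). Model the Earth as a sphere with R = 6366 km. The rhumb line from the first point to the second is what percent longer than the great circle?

Great circle: σ = 0.8488 rad → d_gc = Rσ = 5403.5 km
Rhumb: Δφ = +0.5498, Δλ = -1.1065, Δψ = +0.8915, q = Δφ/Δψ = 0.6167 → d_rh = R√(Δφ²+q²Δλ²) = 5578.7 km
Excess = (5578.7 − 5403.5) / 5403.5 = 175.2 / 5403.5 = 3.24% ≈ 3.2%

3.2%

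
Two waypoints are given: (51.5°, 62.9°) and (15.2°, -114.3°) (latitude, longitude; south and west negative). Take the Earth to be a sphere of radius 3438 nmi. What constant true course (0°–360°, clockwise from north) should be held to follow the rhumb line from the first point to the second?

Meridional parts: M(φ₁)=+1.0521, M(φ₂)=+0.2685 → ΔM = -0.7836;  Δλ = -3.0927 rad
tan C = Δλ / ΔM = +3.9468 → C = 255.78°

255.8°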